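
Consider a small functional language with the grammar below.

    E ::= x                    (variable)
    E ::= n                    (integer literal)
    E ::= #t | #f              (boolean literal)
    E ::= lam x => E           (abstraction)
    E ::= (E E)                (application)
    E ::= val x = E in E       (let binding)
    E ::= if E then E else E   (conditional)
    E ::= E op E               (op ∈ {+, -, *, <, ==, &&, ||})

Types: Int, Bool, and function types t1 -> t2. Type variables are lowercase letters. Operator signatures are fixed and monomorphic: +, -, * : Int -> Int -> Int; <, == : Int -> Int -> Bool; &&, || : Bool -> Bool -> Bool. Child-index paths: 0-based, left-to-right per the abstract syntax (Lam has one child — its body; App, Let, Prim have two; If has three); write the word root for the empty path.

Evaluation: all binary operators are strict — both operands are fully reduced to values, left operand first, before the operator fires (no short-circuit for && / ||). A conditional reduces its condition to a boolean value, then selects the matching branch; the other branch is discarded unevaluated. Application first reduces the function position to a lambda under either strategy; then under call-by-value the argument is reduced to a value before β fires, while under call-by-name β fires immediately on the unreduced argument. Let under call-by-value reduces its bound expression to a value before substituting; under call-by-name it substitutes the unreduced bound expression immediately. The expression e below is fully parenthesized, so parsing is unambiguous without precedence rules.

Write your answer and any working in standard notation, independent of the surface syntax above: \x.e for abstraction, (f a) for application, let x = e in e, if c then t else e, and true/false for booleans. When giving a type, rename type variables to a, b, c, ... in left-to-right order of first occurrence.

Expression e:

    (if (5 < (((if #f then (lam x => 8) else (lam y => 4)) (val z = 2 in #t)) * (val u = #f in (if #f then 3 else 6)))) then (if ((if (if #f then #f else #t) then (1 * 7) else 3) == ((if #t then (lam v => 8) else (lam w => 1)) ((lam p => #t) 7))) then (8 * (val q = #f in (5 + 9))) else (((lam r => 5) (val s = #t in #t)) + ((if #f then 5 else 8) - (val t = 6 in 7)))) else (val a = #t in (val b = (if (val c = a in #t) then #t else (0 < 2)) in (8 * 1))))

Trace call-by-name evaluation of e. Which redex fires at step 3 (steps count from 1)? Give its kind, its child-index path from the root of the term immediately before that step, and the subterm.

Trace:
step 0: (if (5 < (((if false then (\x.8) else (\y.4)) (let z = 2 in true)) * (let u = false in (if false then 3 else 6)))) then (if ((if (if false then false else true) then (1 * 7) else 3) == ((if true then (\v.8) else (\w.1)) ((\p.true) 7))) then (8 * (let q = false in (5 + 9))) else (((\r.5) (let s = true in true)) + ((if false then 5 else 8) - (let t = 6 in 7)))) else (let a = true in (let b = (if (let c = a in true) then true else (0 < 2)) in (8 * 1))))
step 1: [if@0.1.0.0] (if (5 < (((\y.4) (let z = 2 in true)) * (let u = false in (if false then 3 else 6)))) then (if ((if (if false then false else true) then (1 * 7) else 3) == ((if true then (\v.8) else (\w.1)) ((\p.true) 7))) then (8 * (let q = false in (5 + 9))) else (((\r.5) (let s = true in true)) + ((if false then 5 else 8) - (let t = 6 in 7)))) else (let a = true in (let b = (if (let c = a in true) then true else (0 < 2)) in (8 * 1))))
step 2: [beta@0.1.0] (if (5 < (4 * (let u = false in (if false then 3 else 6)))) then (if ((if (if false then false else true) then (1 * 7) else 3) == ((if true then (\v.8) else (\w.1)) ((\p.true) 7))) then (8 * (let q = false in (5 + 9))) else (((\r.5) (let s = true in true)) + ((if false then 5 else 8) - (let t = 6 in 7)))) else (let a = true in (let b = (if (let c = a in true) then true else (0 < 2)) in (8 * 1))))
step 3: [let@0.1.1] (if (5 < (4 * (if false then 3 else 6))) then (if ((if (if false then false else true) then (1 * 7) else 3) == ((if true then (\v.8) else (\w.1)) ((\p.true) 7))) then (8 * (let q = false in (5 + 9))) else (((\r.5) (let s = true in true)) + ((if false then 5 else 8) - (let t = 6 in 7)))) else (let a = true in (let b = (if (let c = a in true) then true else (0 < 2)) in (8 * 1))))

Answer: let at 0.1.1 : (let u = false in (if false then 3 else 6))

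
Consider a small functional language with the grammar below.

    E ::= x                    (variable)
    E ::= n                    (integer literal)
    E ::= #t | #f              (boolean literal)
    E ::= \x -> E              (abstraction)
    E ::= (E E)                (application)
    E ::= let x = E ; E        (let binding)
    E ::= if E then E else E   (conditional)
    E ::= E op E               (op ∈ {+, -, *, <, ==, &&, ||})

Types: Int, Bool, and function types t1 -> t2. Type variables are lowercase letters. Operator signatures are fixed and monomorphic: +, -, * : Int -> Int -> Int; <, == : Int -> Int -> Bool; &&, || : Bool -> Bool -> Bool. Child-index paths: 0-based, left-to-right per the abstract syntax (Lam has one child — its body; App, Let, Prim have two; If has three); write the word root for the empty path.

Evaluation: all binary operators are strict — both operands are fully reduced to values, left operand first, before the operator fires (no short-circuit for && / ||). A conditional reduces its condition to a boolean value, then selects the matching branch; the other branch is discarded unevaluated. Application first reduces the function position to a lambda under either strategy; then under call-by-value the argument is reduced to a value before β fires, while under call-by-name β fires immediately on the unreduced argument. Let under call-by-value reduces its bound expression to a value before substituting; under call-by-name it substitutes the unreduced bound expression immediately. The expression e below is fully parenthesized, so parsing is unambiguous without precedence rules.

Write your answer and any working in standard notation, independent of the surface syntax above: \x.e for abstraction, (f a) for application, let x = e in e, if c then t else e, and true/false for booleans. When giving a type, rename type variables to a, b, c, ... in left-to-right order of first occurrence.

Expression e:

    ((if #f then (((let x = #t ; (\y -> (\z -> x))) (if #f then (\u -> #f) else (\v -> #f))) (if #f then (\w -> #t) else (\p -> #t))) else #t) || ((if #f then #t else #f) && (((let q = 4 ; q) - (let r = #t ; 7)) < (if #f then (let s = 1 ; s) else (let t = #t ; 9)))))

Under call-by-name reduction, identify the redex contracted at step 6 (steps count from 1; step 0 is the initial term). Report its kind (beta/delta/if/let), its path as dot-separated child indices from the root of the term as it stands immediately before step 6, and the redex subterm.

Answer: if at 1.1.1 : (if false then (let s = 1 in s) else (let t = true in 9))

Derivation:
step 0: ((if false then (((let x = true in (\y.(\z.x))) (if false then (\u.false) else (\v.false))) (if false then (\w.true) else (\p.true))) else true) || ((if false then true else false) && (((let q = 4 in q) - (let r = true in 7)) < (if false then (let s = 1 in s) else (let t = true in 9)))))
step 1: [if@0] (true || ((if false then true else false) && (((let q = 4 in q) - (let r = true in 7)) < (if false then (let s = 1 in s) else (let t = true in 9)))))
step 2: [if@1.0] (true || (false && (((let q = 4 in q) - (let r = true in 7)) < (if false then (let s = 1 in s) else (let t = true in 9)))))
step 3: [let@1.1.0.0] (true || (false && ((4 - (let r = true in 7)) < (if false then (let s = 1 in s) else (let t = true in 9)))))
step 4: [let@1.1.0.1] (true || (false && ((4 - 7) < (if false then (let s = 1 in s) else (let t = true in 9)))))
step 5: [delta@1.1.0] (true || (false && (-3 < (if false then (let s = 1 in s) else (let t = true in 9)))))
step 6: [if@1.1.1] (true || (false && (-3 < (let t = true in 9))))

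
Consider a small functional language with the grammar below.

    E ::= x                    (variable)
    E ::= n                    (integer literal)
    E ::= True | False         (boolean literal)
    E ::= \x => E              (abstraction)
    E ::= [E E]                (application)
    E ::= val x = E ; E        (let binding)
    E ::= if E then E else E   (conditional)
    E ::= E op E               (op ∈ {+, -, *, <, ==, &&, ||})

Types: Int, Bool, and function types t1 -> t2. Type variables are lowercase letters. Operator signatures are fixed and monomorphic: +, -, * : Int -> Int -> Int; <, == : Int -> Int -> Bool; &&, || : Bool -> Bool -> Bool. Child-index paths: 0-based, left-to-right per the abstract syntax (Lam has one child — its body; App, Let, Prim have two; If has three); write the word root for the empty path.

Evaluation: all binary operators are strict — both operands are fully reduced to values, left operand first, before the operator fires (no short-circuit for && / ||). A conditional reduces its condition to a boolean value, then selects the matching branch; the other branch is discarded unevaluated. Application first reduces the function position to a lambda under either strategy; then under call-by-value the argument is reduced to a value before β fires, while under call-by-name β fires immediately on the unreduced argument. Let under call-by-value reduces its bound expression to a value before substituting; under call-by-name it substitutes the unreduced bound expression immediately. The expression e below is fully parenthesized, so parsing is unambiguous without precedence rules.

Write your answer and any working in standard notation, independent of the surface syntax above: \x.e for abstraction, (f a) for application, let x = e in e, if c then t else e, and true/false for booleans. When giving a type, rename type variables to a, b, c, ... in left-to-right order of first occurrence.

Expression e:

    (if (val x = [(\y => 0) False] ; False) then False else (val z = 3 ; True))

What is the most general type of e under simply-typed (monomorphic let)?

Trace:
\y._ : a -> Int
  unify a -> Int ~ Bool -> b
  unify a ~ Bool
  unify Int ~ b
_ _ : Int
let x : Int
  unify Bool ~ Bool
let z : Int
  unify Bool ~ Bool

Answer: Bool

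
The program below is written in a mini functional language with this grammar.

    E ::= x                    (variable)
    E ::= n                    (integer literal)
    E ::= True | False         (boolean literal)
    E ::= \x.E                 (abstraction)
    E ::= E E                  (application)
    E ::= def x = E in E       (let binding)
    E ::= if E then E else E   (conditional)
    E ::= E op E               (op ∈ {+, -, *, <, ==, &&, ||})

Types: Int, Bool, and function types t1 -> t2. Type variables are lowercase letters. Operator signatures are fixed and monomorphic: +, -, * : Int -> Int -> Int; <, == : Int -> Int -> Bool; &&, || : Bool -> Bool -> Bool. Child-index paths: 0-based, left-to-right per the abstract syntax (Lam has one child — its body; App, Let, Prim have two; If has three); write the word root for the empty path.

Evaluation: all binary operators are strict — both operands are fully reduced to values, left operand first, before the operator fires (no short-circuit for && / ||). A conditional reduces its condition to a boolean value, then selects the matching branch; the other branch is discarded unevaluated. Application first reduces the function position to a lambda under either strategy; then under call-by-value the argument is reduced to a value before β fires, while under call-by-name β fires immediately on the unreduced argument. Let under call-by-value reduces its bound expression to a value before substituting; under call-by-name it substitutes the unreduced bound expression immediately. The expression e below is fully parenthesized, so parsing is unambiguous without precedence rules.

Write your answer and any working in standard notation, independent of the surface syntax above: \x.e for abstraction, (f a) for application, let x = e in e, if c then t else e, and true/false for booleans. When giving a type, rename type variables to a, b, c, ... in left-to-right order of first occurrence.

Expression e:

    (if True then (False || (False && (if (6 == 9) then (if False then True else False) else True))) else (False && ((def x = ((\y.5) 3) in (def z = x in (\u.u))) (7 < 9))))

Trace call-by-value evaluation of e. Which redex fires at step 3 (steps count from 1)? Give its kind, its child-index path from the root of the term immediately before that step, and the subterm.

Working:
step 0: (if true then (false || (false && (if (6 == 9) then (if false then true else false) else true))) else (false && ((let x = ((\y.5) 3) in (let z = x in (\u.u))) (7 < 9))))
step 1: [if@root] (false || (false && (if (6 == 9) then (if false then true else false) else true)))
step 2: [delta@1.1.0] (false || (false && (if false then (if false then true else false) else true)))
step 3: [if@1.1] (false || (false && true))

Answer: if at 1.1 : (if false then (if false then true else false) else true)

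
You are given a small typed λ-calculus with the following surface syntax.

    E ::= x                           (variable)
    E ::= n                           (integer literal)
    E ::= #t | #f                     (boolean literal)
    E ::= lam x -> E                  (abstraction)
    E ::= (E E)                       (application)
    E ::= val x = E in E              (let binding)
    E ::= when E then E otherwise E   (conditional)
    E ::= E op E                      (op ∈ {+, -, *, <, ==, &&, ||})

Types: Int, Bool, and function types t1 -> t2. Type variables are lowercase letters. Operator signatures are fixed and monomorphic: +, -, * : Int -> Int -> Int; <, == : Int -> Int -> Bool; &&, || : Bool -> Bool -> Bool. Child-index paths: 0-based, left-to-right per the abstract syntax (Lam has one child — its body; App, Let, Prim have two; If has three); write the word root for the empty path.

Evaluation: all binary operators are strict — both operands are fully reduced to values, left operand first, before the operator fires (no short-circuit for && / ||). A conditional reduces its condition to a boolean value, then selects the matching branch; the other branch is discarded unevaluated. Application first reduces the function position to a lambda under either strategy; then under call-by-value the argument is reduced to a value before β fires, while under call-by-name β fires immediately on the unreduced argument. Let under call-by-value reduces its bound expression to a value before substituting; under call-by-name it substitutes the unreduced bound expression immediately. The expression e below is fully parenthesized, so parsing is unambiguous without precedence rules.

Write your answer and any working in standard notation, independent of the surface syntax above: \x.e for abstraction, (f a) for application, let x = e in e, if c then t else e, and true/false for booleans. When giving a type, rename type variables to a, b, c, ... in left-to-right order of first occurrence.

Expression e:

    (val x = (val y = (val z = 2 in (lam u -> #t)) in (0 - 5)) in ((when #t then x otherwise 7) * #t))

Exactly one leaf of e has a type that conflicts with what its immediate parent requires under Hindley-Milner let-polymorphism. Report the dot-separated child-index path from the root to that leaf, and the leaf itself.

Trace:
let z : Int
\u._ : a -> Bool
let y : forall. a -> Bool
  unify Int ~ Int
  unify Int ~ Int
let x : Int
  unify Bool ~ Bool
x : Int
  unify Int ~ Int
  unify Int ~ Int
  unify Bool ~ Int
  FAIL: mismatch Bool ~ Int

Answer: 1.1 : true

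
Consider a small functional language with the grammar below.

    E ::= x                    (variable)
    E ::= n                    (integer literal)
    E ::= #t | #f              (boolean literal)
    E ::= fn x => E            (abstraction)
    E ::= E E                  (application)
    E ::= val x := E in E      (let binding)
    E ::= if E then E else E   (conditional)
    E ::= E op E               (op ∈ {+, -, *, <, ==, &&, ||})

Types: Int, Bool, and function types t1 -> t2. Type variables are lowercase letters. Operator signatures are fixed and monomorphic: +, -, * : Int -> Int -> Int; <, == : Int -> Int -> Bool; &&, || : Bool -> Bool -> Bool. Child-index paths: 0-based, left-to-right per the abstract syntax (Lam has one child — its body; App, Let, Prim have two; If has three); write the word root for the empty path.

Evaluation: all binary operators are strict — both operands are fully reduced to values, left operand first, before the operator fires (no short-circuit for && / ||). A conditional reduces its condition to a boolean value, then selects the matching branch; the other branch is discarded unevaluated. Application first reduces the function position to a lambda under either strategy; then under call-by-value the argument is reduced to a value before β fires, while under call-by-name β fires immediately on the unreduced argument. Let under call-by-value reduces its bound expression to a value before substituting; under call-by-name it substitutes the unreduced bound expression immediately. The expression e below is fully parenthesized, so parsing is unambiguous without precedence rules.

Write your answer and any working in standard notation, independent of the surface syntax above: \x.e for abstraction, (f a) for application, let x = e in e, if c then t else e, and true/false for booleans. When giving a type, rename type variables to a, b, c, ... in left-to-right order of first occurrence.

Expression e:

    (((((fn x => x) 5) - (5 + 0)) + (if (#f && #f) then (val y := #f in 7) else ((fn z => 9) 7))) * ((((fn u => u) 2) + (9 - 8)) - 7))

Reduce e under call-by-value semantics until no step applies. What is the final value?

Answer: -36

Derivation:
step 0: (((((\x.x) 5) - (5 + 0)) + (if (false && false) then (let y = false in 7) else ((\z.9) 7))) * ((((\u.u) 2) + (9 - 8)) - 7))
step 1: [beta@0.0.0] (((5 - (5 + 0)) + (if (false && false) then (let y = false in 7) else ((\z.9) 7))) * ((((\u.u) 2) + (9 - 8)) - 7))
step 2: [delta@0.0.1] (((5 - 5) + (if (false && false) then (let y = false in 7) else ((\z.9) 7))) * ((((\u.u) 2) + (9 - 8)) - 7))
step 3: [delta@0.0] ((0 + (if (false && false) then (let y = false in 7) else ((\z.9) 7))) * ((((\u.u) 2) + (9 - 8)) - 7))
step 4: [delta@0.1.0] ((0 + (if false then (let y = false in 7) else ((\z.9) 7))) * ((((\u.u) 2) + (9 - 8)) - 7))
step 5: [if@0.1] ((0 + ((\z.9) 7)) * ((((\u.u) 2) + (9 - 8)) - 7))
step 6: [beta@0.1] ((0 + 9) * ((((\u.u) 2) + (9 - 8)) - 7))
step 7: [delta@0] (9 * ((((\u.u) 2) + (9 - 8)) - 7))
step 8: [beta@1.0.0] (9 * ((2 + (9 - 8)) - 7))
step 9: [delta@1.0.1] (9 * ((2 + 1) - 7))
step 10: [delta@1.0] (9 * (3 - 7))
step 11: [delta@1] (9 * -4)
step 12: [delta@root] -36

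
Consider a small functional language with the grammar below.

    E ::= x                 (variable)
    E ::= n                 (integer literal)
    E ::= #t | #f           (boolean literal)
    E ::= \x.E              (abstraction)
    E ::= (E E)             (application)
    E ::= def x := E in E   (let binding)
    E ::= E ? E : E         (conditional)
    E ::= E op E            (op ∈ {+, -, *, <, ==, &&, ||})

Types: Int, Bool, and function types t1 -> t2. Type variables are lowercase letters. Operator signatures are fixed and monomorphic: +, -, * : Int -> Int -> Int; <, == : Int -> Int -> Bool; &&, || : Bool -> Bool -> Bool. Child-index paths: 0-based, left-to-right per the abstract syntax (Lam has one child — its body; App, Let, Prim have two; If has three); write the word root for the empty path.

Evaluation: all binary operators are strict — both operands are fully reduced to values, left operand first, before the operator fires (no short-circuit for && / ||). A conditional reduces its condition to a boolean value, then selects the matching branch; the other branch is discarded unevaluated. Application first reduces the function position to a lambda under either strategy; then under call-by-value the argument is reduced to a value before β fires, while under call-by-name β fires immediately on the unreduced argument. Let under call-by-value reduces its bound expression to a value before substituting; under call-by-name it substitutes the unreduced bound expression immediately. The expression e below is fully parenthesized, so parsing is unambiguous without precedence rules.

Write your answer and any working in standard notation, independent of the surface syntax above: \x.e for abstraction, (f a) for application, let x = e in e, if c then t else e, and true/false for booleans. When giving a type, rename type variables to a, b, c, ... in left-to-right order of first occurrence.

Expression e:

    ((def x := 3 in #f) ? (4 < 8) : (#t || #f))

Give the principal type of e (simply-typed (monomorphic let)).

Answer: Bool

Derivation:
let x : Int
  unify Bool ~ Bool
  unify Int ~ Int
  unify Int ~ Int
  unify Bool ~ Bool
  unify Bool ~ Bool
  unify Bool ~ Bool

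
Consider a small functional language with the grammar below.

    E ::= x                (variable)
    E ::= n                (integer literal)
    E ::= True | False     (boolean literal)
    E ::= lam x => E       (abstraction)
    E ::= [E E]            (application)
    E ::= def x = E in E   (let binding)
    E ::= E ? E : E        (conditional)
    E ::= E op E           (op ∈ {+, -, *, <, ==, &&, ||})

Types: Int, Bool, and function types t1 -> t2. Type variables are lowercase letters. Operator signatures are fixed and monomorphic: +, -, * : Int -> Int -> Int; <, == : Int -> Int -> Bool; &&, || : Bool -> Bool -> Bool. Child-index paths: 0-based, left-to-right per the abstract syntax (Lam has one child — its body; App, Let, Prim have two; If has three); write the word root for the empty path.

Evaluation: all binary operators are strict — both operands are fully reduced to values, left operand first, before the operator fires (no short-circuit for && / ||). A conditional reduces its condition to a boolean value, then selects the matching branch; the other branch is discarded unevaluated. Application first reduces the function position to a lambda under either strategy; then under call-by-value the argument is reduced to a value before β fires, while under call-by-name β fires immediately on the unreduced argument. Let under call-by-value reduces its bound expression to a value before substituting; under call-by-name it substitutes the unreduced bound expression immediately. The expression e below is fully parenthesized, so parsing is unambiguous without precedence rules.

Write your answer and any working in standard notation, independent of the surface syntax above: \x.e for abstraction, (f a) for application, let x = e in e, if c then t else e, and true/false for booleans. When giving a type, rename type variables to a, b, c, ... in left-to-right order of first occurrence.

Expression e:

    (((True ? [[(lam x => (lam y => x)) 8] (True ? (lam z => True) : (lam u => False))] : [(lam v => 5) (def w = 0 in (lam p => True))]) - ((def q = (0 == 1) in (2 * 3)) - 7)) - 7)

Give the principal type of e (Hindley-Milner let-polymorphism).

Working:
  unify Bool ~ Bool
x : a
\y._ : b -> a
\x._ : a -> b -> a
  unify a -> b -> a ~ Int -> c
  unify a ~ Int
  unify b -> Int ~ c
_ _ : b -> Int
  unify Bool ~ Bool
\z._ : d -> Bool
\u._ : e -> Bool
  unify d -> Bool ~ e -> Bool
  unify d ~ e
  unify Bool ~ Bool
  unify b -> Int ~ (e -> Bool) -> f
  unify b ~ e -> Bool
  unify Int ~ f
_ _ : Int
\v._ : g -> Int
let w : Int
\p._ : h -> Bool
  unify g -> Int ~ (h -> Bool) -> i
  unify g ~ h -> Bool
  unify Int ~ i
_ _ : Int
  unify Int ~ Int
  unify Int ~ Int
  unify Int ~ Int
  unify Int ~ Int
let q : Bool
  unify Int ~ Int
  unify Int ~ Int
  unify Int ~ Int
  unify Int ~ Int
  unify Int ~ Int
  unify Int ~ Int
  unify Int ~ Int

Answer: Int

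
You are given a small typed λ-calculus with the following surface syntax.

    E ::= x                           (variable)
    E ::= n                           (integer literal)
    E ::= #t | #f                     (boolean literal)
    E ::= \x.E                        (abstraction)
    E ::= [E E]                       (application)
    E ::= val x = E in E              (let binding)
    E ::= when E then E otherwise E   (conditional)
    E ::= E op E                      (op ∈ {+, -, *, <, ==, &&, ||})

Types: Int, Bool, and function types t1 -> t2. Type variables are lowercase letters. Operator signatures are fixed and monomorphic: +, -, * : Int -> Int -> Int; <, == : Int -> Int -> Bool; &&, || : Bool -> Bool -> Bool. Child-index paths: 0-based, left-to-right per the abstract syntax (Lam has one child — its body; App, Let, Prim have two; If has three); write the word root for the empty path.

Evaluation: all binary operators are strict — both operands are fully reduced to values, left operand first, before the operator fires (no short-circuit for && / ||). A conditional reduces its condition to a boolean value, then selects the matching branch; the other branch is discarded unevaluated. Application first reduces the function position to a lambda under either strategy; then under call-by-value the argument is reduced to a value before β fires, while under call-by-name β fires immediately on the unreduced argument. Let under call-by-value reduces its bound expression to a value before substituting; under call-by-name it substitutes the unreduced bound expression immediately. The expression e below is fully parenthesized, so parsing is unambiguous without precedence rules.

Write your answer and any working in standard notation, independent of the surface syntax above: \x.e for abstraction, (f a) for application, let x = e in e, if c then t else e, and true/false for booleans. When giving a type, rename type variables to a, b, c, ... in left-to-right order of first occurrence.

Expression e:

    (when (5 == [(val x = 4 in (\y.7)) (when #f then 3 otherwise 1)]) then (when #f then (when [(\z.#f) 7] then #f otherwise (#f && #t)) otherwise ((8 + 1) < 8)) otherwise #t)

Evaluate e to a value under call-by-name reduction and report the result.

Derivation:
step 0: (if (5 == ((let x = 4 in (\y.7)) (if false then 3 else 1))) then (if false then (if ((\z.false) 7) then false else (false && true)) else ((8 + 1) < 8)) else true)
step 1: [let@0.1.0] (if (5 == ((\y.7) (if false then 3 else 1))) then (if false then (if ((\z.false) 7) then false else (false && true)) else ((8 + 1) < 8)) else true)
step 2: [beta@0.1] (if (5 == 7) then (if false then (if ((\z.false) 7) then false else (false && true)) else ((8 + 1) < 8)) else true)
step 3: [delta@0] (if false then (if false then (if ((\z.false) 7) then false else (false && true)) else ((8 + 1) < 8)) else true)
step 4: [if@root] true

Answer: true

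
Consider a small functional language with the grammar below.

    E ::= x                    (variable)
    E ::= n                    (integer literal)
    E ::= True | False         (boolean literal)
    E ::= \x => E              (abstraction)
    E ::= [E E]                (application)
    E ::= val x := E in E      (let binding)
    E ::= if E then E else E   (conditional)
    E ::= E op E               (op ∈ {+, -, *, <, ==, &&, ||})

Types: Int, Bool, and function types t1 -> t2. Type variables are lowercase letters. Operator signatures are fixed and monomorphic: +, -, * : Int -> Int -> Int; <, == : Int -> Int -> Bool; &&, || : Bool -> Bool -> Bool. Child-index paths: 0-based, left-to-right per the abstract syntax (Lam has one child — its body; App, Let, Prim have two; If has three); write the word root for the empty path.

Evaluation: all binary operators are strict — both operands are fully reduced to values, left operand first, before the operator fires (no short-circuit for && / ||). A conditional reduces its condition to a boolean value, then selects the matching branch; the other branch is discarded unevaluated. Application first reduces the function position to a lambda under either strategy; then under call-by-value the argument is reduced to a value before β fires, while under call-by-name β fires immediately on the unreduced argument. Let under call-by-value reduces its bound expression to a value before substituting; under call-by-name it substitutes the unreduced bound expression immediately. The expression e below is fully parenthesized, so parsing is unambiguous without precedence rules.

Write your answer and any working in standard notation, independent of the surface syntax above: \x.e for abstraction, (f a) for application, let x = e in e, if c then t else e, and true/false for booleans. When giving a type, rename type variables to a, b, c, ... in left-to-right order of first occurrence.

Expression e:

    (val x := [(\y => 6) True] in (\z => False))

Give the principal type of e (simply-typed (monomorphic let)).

Answer: a -> Bool

Working:
\y._ : a -> Int
  unify a -> Int ~ Bool -> b
  unify a ~ Bool
  unify Int ~ b
_ _ : Int
let x : Int
\z._ : c -> Bool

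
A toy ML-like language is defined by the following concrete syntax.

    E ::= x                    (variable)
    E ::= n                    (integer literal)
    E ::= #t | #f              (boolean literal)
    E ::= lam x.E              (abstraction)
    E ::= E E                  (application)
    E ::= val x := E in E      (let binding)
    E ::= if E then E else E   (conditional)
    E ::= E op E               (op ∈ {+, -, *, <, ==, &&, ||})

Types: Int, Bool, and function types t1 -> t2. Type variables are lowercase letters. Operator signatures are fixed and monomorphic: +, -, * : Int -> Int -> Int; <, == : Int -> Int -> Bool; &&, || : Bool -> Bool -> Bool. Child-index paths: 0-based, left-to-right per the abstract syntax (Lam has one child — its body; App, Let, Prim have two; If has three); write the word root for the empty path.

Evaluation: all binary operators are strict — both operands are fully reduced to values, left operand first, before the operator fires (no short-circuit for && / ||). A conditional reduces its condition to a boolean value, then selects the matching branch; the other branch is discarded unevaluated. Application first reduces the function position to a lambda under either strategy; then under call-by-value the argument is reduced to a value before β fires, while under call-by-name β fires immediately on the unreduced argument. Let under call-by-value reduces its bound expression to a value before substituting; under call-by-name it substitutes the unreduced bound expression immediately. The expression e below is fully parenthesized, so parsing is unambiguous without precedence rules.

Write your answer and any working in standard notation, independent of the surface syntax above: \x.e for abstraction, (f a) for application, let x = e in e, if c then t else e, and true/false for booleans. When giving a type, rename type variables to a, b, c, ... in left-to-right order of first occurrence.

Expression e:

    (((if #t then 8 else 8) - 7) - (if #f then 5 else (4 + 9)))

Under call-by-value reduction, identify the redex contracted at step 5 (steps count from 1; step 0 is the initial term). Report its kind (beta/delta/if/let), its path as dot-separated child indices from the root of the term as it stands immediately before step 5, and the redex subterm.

Answer: delta at root : (1 - 13)

Derivation:
step 0: (((if true then 8 else 8) - 7) - (if false then 5 else (4 + 9)))
step 1: [if@0.0] ((8 - 7) - (if false then 5 else (4 + 9)))
step 2: [delta@0] (1 - (if false then 5 else (4 + 9)))
step 3: [if@1] (1 - (4 + 9))
step 4: [delta@1] (1 - 13)
step 5: [delta@root] -12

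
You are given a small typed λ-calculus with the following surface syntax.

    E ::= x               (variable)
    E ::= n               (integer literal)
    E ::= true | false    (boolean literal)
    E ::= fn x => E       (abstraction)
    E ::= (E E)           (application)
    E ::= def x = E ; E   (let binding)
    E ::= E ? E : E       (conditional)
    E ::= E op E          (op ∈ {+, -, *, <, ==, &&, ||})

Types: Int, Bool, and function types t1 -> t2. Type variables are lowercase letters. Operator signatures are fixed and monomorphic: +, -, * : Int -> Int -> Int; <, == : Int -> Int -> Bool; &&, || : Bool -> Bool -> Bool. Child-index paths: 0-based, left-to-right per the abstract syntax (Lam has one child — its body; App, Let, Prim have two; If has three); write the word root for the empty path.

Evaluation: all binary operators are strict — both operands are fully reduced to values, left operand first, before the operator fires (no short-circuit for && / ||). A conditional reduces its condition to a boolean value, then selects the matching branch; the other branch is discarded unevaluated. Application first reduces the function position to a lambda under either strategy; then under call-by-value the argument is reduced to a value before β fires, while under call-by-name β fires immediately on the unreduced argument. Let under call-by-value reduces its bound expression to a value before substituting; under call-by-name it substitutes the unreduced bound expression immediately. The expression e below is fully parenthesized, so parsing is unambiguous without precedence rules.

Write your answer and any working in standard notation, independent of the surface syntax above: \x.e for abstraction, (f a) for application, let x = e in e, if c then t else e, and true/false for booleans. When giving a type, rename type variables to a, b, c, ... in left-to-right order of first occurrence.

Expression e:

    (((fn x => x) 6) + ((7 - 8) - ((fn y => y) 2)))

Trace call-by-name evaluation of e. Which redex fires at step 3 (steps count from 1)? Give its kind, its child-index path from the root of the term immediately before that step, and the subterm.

Answer: beta at 1.1 : ((\y.y) 2)

Derivation:
step 0: (((\x.x) 6) + ((7 - 8) - ((\y.y) 2)))
step 1: [beta@0] (6 + ((7 - 8) - ((\y.y) 2)))
step 2: [delta@1.0] (6 + (-1 - ((\y.y) 2)))
step 3: [beta@1.1] (6 + (-1 - 2))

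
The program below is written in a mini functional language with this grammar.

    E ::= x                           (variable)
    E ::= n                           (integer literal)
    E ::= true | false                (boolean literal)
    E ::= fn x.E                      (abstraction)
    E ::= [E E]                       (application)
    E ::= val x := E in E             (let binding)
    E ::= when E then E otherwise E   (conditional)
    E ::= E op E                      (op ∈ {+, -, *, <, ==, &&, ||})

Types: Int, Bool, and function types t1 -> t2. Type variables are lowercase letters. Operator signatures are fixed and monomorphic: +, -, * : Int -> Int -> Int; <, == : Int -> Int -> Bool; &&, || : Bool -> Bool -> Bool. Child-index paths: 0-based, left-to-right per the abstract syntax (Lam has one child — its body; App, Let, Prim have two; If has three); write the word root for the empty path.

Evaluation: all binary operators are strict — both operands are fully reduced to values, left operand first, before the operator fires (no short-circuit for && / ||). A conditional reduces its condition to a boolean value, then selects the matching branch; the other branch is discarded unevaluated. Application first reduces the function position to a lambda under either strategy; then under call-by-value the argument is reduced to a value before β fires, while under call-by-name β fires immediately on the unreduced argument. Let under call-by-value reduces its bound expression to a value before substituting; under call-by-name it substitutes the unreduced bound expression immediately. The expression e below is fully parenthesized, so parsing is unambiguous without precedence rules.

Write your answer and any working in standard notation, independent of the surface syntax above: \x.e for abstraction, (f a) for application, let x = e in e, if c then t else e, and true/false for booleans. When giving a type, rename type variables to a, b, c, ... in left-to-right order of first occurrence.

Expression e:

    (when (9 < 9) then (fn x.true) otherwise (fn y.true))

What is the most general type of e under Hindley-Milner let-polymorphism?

Derivation:
  unify Int ~ Int
  unify Int ~ Int
  unify Bool ~ Bool
\x._ : a -> Bool
\y._ : b -> Bool
  unify a -> Bool ~ b -> Bool
  unify a ~ b
  unify Bool ~ Bool

Answer: a -> Bool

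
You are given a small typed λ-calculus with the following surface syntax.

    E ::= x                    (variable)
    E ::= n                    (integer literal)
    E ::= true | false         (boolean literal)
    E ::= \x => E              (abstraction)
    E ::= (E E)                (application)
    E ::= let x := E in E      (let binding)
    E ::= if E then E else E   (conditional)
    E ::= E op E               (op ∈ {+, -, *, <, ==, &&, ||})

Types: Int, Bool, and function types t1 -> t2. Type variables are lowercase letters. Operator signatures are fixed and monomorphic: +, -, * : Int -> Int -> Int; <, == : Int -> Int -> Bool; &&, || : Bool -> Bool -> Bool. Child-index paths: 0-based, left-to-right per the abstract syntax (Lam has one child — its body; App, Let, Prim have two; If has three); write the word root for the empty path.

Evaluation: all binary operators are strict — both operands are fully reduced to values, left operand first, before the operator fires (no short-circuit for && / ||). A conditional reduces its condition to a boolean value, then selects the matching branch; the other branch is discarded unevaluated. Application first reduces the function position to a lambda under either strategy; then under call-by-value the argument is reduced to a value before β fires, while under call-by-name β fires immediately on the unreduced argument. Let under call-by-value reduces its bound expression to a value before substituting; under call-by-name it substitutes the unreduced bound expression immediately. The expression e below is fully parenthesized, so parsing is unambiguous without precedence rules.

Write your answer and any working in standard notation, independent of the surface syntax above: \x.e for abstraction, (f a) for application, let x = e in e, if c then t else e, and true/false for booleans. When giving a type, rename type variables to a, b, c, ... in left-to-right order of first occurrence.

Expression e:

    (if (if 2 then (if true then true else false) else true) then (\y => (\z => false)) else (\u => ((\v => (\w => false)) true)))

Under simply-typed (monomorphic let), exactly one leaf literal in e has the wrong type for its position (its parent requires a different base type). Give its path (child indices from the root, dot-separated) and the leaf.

Working:
  unify Int ~ Bool
  FAIL: mismatch Int ~ Bool

Answer: 0.0 : 2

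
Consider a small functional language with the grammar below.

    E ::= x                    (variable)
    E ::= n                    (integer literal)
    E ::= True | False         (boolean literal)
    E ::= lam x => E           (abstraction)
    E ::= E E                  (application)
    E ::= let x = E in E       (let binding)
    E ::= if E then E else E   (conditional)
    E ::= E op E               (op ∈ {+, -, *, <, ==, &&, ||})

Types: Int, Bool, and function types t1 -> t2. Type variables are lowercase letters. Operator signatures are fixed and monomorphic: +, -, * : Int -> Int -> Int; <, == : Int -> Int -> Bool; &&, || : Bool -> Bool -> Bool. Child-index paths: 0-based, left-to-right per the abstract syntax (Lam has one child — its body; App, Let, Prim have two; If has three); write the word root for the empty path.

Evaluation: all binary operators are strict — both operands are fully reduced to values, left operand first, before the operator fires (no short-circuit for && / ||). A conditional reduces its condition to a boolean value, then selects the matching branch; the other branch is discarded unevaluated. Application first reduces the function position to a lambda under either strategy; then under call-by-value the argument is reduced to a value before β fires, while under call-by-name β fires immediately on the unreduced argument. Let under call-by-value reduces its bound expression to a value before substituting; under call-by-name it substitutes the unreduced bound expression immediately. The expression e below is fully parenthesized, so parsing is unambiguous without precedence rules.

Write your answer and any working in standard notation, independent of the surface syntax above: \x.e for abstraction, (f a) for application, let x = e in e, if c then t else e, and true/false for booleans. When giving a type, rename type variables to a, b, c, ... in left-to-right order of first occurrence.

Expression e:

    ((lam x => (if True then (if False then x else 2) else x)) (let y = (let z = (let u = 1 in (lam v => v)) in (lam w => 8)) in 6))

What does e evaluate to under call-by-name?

Trace:
step 0: ((\x.(if true then (if false then x else 2) else x)) (let y = (let z = (let u = 1 in (\v.v)) in (\w.8)) in 6))
step 1: [beta@root] (if true then (if false then (let y = (let z = (let u = 1 in (\v.v)) in (\w.8)) in 6) else 2) else (let y = (let z = (let u = 1 in (\v.v)) in (\w.8)) in 6))
step 2: [if@root] (if false then (let y = (let z = (let u = 1 in (\v.v)) in (\w.8)) in 6) else 2)
step 3: [if@root] 2

Answer: 2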